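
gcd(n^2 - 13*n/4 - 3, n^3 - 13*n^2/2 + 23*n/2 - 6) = n - 4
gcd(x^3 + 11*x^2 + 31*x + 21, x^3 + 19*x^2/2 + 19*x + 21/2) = x^2 + 8*x + 7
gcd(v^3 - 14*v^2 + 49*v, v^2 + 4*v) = v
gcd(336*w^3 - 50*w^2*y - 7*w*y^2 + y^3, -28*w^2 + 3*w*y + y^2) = 7*w + y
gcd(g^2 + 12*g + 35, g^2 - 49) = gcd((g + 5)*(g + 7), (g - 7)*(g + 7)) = g + 7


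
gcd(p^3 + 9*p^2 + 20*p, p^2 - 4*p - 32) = p + 4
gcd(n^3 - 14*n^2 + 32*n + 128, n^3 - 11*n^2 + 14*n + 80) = n^2 - 6*n - 16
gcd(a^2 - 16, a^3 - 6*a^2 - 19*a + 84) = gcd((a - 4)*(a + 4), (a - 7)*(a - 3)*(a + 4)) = a + 4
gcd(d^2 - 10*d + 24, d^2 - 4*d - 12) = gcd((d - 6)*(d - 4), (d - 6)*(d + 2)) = d - 6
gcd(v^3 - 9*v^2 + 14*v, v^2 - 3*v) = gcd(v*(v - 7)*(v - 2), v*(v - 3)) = v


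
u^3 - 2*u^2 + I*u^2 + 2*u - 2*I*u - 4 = (u - 2)*(u - I)*(u + 2*I)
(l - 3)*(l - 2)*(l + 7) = l^3 + 2*l^2 - 29*l + 42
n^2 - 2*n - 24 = (n - 6)*(n + 4)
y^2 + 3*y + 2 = (y + 1)*(y + 2)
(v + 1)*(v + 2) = v^2 + 3*v + 2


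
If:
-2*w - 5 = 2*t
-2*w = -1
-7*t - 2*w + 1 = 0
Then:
No Solution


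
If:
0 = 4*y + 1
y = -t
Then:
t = 1/4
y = -1/4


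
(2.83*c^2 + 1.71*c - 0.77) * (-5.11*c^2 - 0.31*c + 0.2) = -14.4613*c^4 - 9.6154*c^3 + 3.9706*c^2 + 0.5807*c - 0.154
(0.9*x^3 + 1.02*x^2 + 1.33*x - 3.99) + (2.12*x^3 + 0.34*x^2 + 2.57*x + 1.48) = 3.02*x^3 + 1.36*x^2 + 3.9*x - 2.51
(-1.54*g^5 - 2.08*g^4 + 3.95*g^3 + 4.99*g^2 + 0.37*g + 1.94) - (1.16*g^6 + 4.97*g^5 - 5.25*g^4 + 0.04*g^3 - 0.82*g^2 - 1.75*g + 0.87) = -1.16*g^6 - 6.51*g^5 + 3.17*g^4 + 3.91*g^3 + 5.81*g^2 + 2.12*g + 1.07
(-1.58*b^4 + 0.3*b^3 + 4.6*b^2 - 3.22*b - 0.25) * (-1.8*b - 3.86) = 2.844*b^5 + 5.5588*b^4 - 9.438*b^3 - 11.96*b^2 + 12.8792*b + 0.965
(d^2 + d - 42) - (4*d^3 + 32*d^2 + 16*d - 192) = -4*d^3 - 31*d^2 - 15*d + 150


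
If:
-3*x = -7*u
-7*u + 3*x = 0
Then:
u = 3*x/7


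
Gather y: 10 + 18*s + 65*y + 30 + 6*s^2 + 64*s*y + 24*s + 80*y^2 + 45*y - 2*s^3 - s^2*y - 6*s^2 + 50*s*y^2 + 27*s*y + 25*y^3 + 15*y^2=-2*s^3 + 42*s + 25*y^3 + y^2*(50*s + 95) + y*(-s^2 + 91*s + 110) + 40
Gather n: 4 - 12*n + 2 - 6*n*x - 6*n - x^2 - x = n*(-6*x - 18) - x^2 - x + 6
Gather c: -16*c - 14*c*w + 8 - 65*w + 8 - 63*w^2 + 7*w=c*(-14*w - 16) - 63*w^2 - 58*w + 16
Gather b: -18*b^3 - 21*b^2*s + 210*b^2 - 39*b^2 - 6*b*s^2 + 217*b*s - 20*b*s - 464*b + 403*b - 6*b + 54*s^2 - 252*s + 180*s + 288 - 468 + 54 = -18*b^3 + b^2*(171 - 21*s) + b*(-6*s^2 + 197*s - 67) + 54*s^2 - 72*s - 126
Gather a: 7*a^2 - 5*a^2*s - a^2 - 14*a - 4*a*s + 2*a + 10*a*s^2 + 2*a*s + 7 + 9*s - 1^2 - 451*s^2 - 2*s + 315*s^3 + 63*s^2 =a^2*(6 - 5*s) + a*(10*s^2 - 2*s - 12) + 315*s^3 - 388*s^2 + 7*s + 6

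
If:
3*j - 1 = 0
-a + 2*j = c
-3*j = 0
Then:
No Solution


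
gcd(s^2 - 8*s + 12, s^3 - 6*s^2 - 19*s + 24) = 1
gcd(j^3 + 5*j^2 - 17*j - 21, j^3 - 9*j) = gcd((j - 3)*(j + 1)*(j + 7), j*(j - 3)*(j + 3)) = j - 3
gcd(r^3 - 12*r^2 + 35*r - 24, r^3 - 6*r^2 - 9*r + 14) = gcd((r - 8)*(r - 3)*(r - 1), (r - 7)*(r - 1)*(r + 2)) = r - 1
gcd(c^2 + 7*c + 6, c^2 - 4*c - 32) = 1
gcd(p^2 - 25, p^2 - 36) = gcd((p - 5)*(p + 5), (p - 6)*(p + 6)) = 1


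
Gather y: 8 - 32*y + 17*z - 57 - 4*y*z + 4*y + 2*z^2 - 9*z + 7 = y*(-4*z - 28) + 2*z^2 + 8*z - 42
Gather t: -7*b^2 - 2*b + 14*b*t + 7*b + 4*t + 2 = -7*b^2 + 5*b + t*(14*b + 4) + 2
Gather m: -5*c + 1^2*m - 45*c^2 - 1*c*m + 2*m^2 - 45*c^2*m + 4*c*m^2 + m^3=-45*c^2 - 5*c + m^3 + m^2*(4*c + 2) + m*(-45*c^2 - c + 1)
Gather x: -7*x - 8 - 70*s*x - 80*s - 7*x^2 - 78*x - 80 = -80*s - 7*x^2 + x*(-70*s - 85) - 88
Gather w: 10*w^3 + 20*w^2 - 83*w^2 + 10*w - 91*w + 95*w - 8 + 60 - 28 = 10*w^3 - 63*w^2 + 14*w + 24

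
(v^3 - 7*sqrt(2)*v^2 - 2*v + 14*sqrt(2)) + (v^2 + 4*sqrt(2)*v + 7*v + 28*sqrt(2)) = v^3 - 7*sqrt(2)*v^2 + v^2 + 5*v + 4*sqrt(2)*v + 42*sqrt(2)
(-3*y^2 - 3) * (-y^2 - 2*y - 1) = 3*y^4 + 6*y^3 + 6*y^2 + 6*y + 3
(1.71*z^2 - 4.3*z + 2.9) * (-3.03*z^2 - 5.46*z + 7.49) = -5.1813*z^4 + 3.6924*z^3 + 27.4989*z^2 - 48.041*z + 21.721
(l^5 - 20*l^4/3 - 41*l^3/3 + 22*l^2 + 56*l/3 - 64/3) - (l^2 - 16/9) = l^5 - 20*l^4/3 - 41*l^3/3 + 21*l^2 + 56*l/3 - 176/9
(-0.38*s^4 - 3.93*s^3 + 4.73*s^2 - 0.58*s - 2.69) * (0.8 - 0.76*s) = 0.2888*s^5 + 2.6828*s^4 - 6.7388*s^3 + 4.2248*s^2 + 1.5804*s - 2.152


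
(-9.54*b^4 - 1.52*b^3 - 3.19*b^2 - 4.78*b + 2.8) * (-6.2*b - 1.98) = 59.148*b^5 + 28.3132*b^4 + 22.7876*b^3 + 35.9522*b^2 - 7.8956*b - 5.544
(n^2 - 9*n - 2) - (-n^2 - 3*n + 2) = 2*n^2 - 6*n - 4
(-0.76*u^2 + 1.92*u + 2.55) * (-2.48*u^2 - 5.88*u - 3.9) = 1.8848*u^4 - 0.2928*u^3 - 14.6496*u^2 - 22.482*u - 9.945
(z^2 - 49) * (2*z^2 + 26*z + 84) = 2*z^4 + 26*z^3 - 14*z^2 - 1274*z - 4116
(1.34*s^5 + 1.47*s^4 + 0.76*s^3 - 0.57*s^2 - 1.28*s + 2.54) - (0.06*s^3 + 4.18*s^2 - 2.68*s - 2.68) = 1.34*s^5 + 1.47*s^4 + 0.7*s^3 - 4.75*s^2 + 1.4*s + 5.22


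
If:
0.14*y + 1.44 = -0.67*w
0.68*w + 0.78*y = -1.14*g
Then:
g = 1.28201099764336 - 0.559570568211574*y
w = -0.208955223880597*y - 2.14925373134328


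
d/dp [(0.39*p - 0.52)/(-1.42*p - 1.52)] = (-1.890304*p - 2.023424)/(1.42*p + 1.52)^3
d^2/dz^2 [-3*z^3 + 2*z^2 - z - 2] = 4 - 18*z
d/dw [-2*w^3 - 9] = -6*w^2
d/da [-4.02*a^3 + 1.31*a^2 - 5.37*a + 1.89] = -12.06*a^2 + 2.62*a - 5.37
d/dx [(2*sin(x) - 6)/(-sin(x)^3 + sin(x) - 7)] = 2*(2*sin(x)^3 - 9*sin(x)^2 - 4)*cos(x)/(-sin(x)*cos(x)^2 + 7)^2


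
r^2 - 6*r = r*(r - 6)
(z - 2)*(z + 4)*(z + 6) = z^3 + 8*z^2 + 4*z - 48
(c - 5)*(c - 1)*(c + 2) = c^3 - 4*c^2 - 7*c + 10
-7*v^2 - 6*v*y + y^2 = (-7*v + y)*(v + y)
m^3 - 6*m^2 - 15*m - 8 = (m - 8)*(m + 1)^2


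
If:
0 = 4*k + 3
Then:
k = -3/4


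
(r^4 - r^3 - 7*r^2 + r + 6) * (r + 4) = r^5 + 3*r^4 - 11*r^3 - 27*r^2 + 10*r + 24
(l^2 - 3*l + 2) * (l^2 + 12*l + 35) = l^4 + 9*l^3 + l^2 - 81*l + 70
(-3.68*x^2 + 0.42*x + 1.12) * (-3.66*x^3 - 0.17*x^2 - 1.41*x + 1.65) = 13.4688*x^5 - 0.9116*x^4 + 1.0182*x^3 - 6.8546*x^2 - 0.8862*x + 1.848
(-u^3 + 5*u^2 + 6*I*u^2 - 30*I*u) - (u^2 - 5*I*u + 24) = -u^3 + 4*u^2 + 6*I*u^2 - 25*I*u - 24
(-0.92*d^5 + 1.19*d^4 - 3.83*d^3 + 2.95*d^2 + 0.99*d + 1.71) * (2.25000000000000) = -2.07*d^5 + 2.6775*d^4 - 8.6175*d^3 + 6.6375*d^2 + 2.2275*d + 3.8475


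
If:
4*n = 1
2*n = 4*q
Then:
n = 1/4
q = 1/8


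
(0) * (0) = 0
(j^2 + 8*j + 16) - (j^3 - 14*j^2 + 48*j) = -j^3 + 15*j^2 - 40*j + 16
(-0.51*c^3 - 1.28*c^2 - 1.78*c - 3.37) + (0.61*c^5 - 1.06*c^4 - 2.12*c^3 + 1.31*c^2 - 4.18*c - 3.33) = 0.61*c^5 - 1.06*c^4 - 2.63*c^3 + 0.03*c^2 - 5.96*c - 6.7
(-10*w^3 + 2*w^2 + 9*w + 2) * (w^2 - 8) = -10*w^5 + 2*w^4 + 89*w^3 - 14*w^2 - 72*w - 16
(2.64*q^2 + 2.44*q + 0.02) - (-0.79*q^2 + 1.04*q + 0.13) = 3.43*q^2 + 1.4*q - 0.11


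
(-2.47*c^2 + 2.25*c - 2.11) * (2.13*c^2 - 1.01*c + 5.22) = -5.2611*c^4 + 7.2872*c^3 - 19.6602*c^2 + 13.8761*c - 11.0142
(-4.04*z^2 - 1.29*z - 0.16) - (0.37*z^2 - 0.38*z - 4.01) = -4.41*z^2 - 0.91*z + 3.85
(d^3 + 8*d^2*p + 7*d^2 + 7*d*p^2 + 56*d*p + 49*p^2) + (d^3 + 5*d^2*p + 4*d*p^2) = 2*d^3 + 13*d^2*p + 7*d^2 + 11*d*p^2 + 56*d*p + 49*p^2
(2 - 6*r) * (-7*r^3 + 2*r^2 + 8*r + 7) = 42*r^4 - 26*r^3 - 44*r^2 - 26*r + 14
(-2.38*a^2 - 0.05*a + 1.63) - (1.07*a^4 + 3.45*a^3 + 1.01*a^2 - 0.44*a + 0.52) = -1.07*a^4 - 3.45*a^3 - 3.39*a^2 + 0.39*a + 1.11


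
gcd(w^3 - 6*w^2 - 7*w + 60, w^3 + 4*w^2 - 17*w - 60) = w^2 - w - 12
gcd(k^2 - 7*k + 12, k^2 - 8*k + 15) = k - 3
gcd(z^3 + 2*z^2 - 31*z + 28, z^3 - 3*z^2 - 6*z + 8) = z^2 - 5*z + 4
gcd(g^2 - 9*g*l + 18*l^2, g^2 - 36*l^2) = g - 6*l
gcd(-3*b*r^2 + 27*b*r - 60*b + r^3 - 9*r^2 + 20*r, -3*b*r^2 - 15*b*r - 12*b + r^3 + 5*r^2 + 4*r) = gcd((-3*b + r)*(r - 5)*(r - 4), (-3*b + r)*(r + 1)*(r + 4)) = -3*b + r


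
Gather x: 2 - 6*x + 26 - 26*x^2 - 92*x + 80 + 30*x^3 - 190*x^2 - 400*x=30*x^3 - 216*x^2 - 498*x + 108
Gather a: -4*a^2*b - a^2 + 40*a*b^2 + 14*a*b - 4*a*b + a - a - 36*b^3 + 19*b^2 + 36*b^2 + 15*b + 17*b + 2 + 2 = a^2*(-4*b - 1) + a*(40*b^2 + 10*b) - 36*b^3 + 55*b^2 + 32*b + 4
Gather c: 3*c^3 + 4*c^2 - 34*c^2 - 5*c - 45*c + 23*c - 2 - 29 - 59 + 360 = 3*c^3 - 30*c^2 - 27*c + 270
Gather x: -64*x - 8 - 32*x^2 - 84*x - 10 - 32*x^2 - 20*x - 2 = -64*x^2 - 168*x - 20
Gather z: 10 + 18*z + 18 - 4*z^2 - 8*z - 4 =-4*z^2 + 10*z + 24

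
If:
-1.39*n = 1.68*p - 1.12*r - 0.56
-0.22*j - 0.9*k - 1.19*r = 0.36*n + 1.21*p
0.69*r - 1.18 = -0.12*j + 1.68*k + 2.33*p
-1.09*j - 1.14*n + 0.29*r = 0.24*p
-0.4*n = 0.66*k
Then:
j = -0.72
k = -0.48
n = 0.80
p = -0.09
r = 0.35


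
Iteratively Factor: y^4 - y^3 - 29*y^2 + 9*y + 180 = (y + 4)*(y^3 - 5*y^2 - 9*y + 45) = (y + 3)*(y + 4)*(y^2 - 8*y + 15) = (y - 3)*(y + 3)*(y + 4)*(y - 5)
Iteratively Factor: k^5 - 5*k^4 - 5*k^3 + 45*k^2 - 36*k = (k)*(k^4 - 5*k^3 - 5*k^2 + 45*k - 36) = k*(k - 1)*(k^3 - 4*k^2 - 9*k + 36) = k*(k - 4)*(k - 1)*(k^2 - 9) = k*(k - 4)*(k - 1)*(k + 3)*(k - 3)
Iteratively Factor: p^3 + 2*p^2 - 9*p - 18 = (p + 3)*(p^2 - p - 6) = (p + 2)*(p + 3)*(p - 3)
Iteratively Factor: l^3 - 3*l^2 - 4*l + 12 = (l - 2)*(l^2 - l - 6) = (l - 2)*(l + 2)*(l - 3)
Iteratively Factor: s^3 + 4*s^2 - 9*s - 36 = (s + 3)*(s^2 + s - 12) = (s + 3)*(s + 4)*(s - 3)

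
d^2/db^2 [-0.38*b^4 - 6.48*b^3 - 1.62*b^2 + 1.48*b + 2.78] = -4.56*b^2 - 38.88*b - 3.24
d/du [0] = 0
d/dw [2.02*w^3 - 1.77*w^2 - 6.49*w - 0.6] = 6.06*w^2 - 3.54*w - 6.49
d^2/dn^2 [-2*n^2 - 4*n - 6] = -4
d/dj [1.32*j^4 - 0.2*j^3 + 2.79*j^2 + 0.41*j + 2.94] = 5.28*j^3 - 0.6*j^2 + 5.58*j + 0.41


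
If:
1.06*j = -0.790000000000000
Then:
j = -0.75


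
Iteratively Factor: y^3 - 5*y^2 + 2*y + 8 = (y - 2)*(y^2 - 3*y - 4) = (y - 4)*(y - 2)*(y + 1)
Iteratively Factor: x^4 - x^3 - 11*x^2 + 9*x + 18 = (x + 3)*(x^3 - 4*x^2 + x + 6) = (x - 2)*(x + 3)*(x^2 - 2*x - 3) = (x - 2)*(x + 1)*(x + 3)*(x - 3)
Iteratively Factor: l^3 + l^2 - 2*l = (l - 1)*(l^2 + 2*l) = l*(l - 1)*(l + 2)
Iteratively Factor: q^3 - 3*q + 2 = (q - 1)*(q^2 + q - 2) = (q - 1)^2*(q + 2)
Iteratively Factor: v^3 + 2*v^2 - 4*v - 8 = (v + 2)*(v^2 - 4) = (v - 2)*(v + 2)*(v + 2)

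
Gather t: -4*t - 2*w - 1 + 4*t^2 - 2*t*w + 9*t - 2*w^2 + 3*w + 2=4*t^2 + t*(5 - 2*w) - 2*w^2 + w + 1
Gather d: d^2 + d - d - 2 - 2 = d^2 - 4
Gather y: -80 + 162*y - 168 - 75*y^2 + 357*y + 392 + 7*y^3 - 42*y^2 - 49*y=7*y^3 - 117*y^2 + 470*y + 144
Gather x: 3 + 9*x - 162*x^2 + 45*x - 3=-162*x^2 + 54*x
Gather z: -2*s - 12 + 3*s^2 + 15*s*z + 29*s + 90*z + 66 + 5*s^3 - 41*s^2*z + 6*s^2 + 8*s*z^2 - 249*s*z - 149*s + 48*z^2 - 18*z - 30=5*s^3 + 9*s^2 - 122*s + z^2*(8*s + 48) + z*(-41*s^2 - 234*s + 72) + 24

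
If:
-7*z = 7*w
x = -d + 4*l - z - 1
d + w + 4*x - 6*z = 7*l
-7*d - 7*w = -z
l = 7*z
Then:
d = 8/85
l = 49/85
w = -7/85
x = 96/85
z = 7/85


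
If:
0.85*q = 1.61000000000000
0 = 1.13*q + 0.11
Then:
No Solution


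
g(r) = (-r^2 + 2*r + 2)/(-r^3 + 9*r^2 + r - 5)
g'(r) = (2 - 2*r)/(-r^3 + 9*r^2 + r - 5) + (-r^2 + 2*r + 2)*(3*r^2 - 18*r - 1)/(-r^3 + 9*r^2 + r - 5)^2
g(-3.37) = -0.12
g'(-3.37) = -0.02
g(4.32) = -0.09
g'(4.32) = -0.05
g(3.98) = -0.07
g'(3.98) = -0.05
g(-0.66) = -0.17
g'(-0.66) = -0.87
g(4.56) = -0.11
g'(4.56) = -0.05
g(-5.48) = -0.09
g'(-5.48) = -0.01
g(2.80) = -0.01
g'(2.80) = -0.07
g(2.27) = 0.04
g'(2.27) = -0.12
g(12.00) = 0.28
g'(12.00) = -0.09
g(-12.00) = -0.06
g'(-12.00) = 0.00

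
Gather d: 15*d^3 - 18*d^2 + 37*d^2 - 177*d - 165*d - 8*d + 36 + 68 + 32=15*d^3 + 19*d^2 - 350*d + 136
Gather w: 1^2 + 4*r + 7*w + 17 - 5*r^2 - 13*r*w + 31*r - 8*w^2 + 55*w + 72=-5*r^2 + 35*r - 8*w^2 + w*(62 - 13*r) + 90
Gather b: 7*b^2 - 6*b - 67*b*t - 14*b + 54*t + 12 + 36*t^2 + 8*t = 7*b^2 + b*(-67*t - 20) + 36*t^2 + 62*t + 12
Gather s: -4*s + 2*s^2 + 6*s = 2*s^2 + 2*s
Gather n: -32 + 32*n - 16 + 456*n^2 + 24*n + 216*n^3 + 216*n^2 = 216*n^3 + 672*n^2 + 56*n - 48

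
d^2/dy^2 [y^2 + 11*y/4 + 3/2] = 2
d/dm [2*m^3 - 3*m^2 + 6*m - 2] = 6*m^2 - 6*m + 6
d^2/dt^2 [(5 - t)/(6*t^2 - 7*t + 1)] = 2*(-(t - 5)*(12*t - 7)^2 + (18*t - 37)*(6*t^2 - 7*t + 1))/(6*t^2 - 7*t + 1)^3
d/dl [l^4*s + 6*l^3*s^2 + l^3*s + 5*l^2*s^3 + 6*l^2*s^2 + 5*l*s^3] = s*(4*l^3 + 18*l^2*s + 3*l^2 + 10*l*s^2 + 12*l*s + 5*s^2)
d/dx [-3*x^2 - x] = -6*x - 1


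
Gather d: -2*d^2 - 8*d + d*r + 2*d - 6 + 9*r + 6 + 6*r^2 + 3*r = -2*d^2 + d*(r - 6) + 6*r^2 + 12*r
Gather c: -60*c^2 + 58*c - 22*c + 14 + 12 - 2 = -60*c^2 + 36*c + 24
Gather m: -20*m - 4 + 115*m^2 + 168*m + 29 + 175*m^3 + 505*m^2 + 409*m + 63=175*m^3 + 620*m^2 + 557*m + 88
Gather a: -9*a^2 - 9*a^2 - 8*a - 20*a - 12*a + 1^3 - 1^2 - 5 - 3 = -18*a^2 - 40*a - 8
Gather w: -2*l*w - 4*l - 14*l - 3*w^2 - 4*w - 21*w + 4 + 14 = -18*l - 3*w^2 + w*(-2*l - 25) + 18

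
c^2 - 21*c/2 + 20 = (c - 8)*(c - 5/2)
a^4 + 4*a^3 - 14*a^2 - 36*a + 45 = (a - 3)*(a - 1)*(a + 3)*(a + 5)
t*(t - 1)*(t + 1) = t^3 - t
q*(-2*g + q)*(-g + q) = 2*g^2*q - 3*g*q^2 + q^3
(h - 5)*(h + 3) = h^2 - 2*h - 15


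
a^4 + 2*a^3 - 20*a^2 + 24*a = a*(a - 2)^2*(a + 6)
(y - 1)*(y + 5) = y^2 + 4*y - 5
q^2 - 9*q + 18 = (q - 6)*(q - 3)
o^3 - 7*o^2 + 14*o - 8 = (o - 4)*(o - 2)*(o - 1)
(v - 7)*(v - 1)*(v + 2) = v^3 - 6*v^2 - 9*v + 14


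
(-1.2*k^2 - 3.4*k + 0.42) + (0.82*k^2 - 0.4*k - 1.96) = -0.38*k^2 - 3.8*k - 1.54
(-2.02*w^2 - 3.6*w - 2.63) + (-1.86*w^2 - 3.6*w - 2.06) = -3.88*w^2 - 7.2*w - 4.69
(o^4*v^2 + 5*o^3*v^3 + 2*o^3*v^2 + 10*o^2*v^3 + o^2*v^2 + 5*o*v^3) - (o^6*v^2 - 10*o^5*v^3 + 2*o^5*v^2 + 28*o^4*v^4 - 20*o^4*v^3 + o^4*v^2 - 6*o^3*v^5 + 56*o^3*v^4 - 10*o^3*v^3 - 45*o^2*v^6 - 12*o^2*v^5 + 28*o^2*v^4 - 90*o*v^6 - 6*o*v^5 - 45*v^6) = -o^6*v^2 + 10*o^5*v^3 - 2*o^5*v^2 - 28*o^4*v^4 + 20*o^4*v^3 + 6*o^3*v^5 - 56*o^3*v^4 + 15*o^3*v^3 + 2*o^3*v^2 + 45*o^2*v^6 + 12*o^2*v^5 - 28*o^2*v^4 + 10*o^2*v^3 + o^2*v^2 + 90*o*v^6 + 6*o*v^5 + 5*o*v^3 + 45*v^6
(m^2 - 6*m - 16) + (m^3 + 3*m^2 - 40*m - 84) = m^3 + 4*m^2 - 46*m - 100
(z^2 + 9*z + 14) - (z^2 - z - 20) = 10*z + 34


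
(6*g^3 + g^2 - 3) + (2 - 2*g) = 6*g^3 + g^2 - 2*g - 1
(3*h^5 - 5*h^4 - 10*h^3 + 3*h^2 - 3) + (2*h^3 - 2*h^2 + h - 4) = 3*h^5 - 5*h^4 - 8*h^3 + h^2 + h - 7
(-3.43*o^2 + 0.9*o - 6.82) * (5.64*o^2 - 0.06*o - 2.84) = -19.3452*o^4 + 5.2818*o^3 - 28.7776*o^2 - 2.1468*o + 19.3688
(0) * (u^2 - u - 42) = 0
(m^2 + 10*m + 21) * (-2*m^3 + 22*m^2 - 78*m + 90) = -2*m^5 + 2*m^4 + 100*m^3 - 228*m^2 - 738*m + 1890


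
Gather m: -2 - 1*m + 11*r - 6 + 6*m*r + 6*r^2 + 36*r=m*(6*r - 1) + 6*r^2 + 47*r - 8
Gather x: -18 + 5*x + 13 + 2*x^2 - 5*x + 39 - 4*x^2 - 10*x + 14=-2*x^2 - 10*x + 48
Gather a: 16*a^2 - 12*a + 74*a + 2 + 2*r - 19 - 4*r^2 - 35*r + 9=16*a^2 + 62*a - 4*r^2 - 33*r - 8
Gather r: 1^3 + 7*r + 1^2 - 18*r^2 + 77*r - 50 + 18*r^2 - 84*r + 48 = 0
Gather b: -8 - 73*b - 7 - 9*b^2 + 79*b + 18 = -9*b^2 + 6*b + 3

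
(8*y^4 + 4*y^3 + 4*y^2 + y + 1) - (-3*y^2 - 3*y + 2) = 8*y^4 + 4*y^3 + 7*y^2 + 4*y - 1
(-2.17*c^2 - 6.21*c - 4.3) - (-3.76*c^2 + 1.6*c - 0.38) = 1.59*c^2 - 7.81*c - 3.92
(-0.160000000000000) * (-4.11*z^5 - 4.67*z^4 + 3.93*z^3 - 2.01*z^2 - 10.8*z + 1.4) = 0.6576*z^5 + 0.7472*z^4 - 0.6288*z^3 + 0.3216*z^2 + 1.728*z - 0.224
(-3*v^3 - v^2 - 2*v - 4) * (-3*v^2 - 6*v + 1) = 9*v^5 + 21*v^4 + 9*v^3 + 23*v^2 + 22*v - 4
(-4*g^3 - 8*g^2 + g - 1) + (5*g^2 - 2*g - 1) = -4*g^3 - 3*g^2 - g - 2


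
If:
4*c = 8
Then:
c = 2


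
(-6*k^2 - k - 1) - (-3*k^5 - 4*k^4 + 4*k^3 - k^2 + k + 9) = 3*k^5 + 4*k^4 - 4*k^3 - 5*k^2 - 2*k - 10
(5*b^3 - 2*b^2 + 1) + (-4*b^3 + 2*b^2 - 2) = b^3 - 1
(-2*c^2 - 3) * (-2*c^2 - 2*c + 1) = 4*c^4 + 4*c^3 + 4*c^2 + 6*c - 3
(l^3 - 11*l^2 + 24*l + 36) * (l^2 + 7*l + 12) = l^5 - 4*l^4 - 41*l^3 + 72*l^2 + 540*l + 432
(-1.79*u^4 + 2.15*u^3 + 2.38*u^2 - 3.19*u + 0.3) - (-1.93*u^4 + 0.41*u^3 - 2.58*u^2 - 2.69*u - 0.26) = 0.14*u^4 + 1.74*u^3 + 4.96*u^2 - 0.5*u + 0.56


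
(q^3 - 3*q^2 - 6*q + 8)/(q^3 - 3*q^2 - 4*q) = (q^2 + q - 2)/(q*(q + 1))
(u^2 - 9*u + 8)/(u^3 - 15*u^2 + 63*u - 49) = (u - 8)/(u^2 - 14*u + 49)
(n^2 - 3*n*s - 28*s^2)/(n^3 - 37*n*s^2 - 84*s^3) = 1/(n + 3*s)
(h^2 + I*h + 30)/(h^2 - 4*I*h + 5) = (h + 6*I)/(h + I)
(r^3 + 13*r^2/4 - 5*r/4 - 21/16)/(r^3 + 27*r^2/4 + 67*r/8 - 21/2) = (r + 1/2)/(r + 4)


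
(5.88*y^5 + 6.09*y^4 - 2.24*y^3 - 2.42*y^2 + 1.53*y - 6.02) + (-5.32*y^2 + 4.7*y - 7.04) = 5.88*y^5 + 6.09*y^4 - 2.24*y^3 - 7.74*y^2 + 6.23*y - 13.06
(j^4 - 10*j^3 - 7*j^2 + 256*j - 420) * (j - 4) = j^5 - 14*j^4 + 33*j^3 + 284*j^2 - 1444*j + 1680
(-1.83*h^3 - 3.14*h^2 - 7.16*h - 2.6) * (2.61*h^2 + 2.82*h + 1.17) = -4.7763*h^5 - 13.356*h^4 - 29.6835*h^3 - 30.651*h^2 - 15.7092*h - 3.042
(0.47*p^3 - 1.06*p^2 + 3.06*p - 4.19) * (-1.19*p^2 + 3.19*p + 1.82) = -0.5593*p^5 + 2.7607*p^4 - 6.1674*p^3 + 12.8183*p^2 - 7.7969*p - 7.6258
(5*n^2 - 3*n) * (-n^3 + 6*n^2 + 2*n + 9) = -5*n^5 + 33*n^4 - 8*n^3 + 39*n^2 - 27*n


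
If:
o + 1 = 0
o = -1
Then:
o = -1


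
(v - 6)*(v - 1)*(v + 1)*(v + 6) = v^4 - 37*v^2 + 36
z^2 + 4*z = z*(z + 4)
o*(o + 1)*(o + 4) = o^3 + 5*o^2 + 4*o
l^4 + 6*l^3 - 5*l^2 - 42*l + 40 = (l - 2)*(l - 1)*(l + 4)*(l + 5)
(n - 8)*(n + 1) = n^2 - 7*n - 8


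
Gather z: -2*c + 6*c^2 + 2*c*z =6*c^2 + 2*c*z - 2*c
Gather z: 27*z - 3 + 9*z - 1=36*z - 4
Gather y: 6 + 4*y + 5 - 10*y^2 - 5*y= -10*y^2 - y + 11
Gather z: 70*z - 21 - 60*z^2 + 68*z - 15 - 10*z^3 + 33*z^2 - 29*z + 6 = -10*z^3 - 27*z^2 + 109*z - 30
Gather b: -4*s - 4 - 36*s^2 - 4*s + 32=-36*s^2 - 8*s + 28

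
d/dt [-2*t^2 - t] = -4*t - 1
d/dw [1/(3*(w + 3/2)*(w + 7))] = 2*(-4*w - 17)/(3*(4*w^4 + 68*w^3 + 373*w^2 + 714*w + 441))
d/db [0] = 0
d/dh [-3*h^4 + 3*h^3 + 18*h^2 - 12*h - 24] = -12*h^3 + 9*h^2 + 36*h - 12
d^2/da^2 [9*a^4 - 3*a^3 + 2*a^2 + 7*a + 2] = 108*a^2 - 18*a + 4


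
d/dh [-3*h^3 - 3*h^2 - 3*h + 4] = -9*h^2 - 6*h - 3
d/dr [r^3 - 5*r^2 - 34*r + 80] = 3*r^2 - 10*r - 34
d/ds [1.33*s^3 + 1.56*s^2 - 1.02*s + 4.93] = 3.99*s^2 + 3.12*s - 1.02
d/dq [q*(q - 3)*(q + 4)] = 3*q^2 + 2*q - 12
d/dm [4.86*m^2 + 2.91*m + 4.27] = 9.72*m + 2.91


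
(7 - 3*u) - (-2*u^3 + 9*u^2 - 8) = 2*u^3 - 9*u^2 - 3*u + 15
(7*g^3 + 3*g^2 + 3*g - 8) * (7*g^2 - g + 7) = 49*g^5 + 14*g^4 + 67*g^3 - 38*g^2 + 29*g - 56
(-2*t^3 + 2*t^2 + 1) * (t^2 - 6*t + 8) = -2*t^5 + 14*t^4 - 28*t^3 + 17*t^2 - 6*t + 8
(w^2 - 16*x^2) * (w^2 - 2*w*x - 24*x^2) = w^4 - 2*w^3*x - 40*w^2*x^2 + 32*w*x^3 + 384*x^4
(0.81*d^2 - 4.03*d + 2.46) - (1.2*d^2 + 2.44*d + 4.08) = -0.39*d^2 - 6.47*d - 1.62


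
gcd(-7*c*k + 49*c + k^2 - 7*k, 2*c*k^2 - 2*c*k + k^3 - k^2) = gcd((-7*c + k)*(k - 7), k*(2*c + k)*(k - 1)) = 1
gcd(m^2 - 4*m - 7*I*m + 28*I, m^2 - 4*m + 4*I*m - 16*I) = m - 4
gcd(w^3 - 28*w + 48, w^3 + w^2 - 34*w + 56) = w^2 - 6*w + 8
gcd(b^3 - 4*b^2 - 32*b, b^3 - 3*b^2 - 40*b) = b^2 - 8*b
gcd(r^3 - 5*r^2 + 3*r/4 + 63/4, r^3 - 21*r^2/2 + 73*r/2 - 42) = r^2 - 13*r/2 + 21/2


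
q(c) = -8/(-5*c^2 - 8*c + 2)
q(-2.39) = 1.08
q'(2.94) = -0.07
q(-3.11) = 0.37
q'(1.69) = -0.30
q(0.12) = -8.26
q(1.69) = 0.31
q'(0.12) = -78.55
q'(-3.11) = 0.40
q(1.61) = 0.34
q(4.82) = 0.05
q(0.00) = -4.00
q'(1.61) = -0.34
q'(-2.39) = 2.30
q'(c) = -8*(10*c + 8)/(-5*c^2 - 8*c + 2)^2 = 16*(-5*c - 4)/(5*c^2 + 8*c - 2)^2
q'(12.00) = 0.00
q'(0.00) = -16.00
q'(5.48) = -0.01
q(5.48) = 0.04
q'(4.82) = -0.02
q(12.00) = 0.01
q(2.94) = 0.12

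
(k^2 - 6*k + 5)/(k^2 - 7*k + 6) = (k - 5)/(k - 6)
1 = 1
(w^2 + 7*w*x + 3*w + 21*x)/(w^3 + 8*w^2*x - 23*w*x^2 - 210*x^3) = (-w - 3)/(-w^2 - w*x + 30*x^2)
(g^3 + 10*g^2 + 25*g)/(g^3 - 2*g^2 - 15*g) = (g^2 + 10*g + 25)/(g^2 - 2*g - 15)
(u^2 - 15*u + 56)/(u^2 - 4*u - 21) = (u - 8)/(u + 3)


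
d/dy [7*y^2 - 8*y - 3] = 14*y - 8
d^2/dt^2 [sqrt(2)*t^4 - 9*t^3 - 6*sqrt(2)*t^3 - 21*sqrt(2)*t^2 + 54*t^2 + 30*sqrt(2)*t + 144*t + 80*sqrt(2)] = 12*sqrt(2)*t^2 - 54*t - 36*sqrt(2)*t - 42*sqrt(2) + 108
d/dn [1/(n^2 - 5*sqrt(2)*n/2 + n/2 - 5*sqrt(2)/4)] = 8*(-4*n - 1 + 5*sqrt(2))/(4*n^2 - 10*sqrt(2)*n + 2*n - 5*sqrt(2))^2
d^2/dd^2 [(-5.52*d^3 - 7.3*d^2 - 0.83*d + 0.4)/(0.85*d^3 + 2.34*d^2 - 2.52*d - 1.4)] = (1.4210854715202e-14*d^7 + 11.41006*d^6 - 74.54109*d^5 - 179.08242*d^4 - 313.902352*d^3 - 264.18792*d^2 - 92.526*d - 15.0584)/(0.614125*d^9 + 5.07195*d^8 + 8.50068*d^7 - 20.295276*d^6 - 41.909616*d^5 + 39.575088*d^4 + 38.528112*d^3 - 12.91248*d^2 - 14.8176*d - 2.744)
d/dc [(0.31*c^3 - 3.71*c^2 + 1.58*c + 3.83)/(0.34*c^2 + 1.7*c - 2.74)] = (0.1054*c^4 + 1.054*c^3 - 9.3924*c^2 + 17.7264*c - 10.8402)/(0.1156*c^4 + 1.156*c^3 + 1.0268*c^2 - 9.316*c + 7.5076)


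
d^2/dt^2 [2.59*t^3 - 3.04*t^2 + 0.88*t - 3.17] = 15.54*t - 6.08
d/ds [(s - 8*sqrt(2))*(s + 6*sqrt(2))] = 2*s - 2*sqrt(2)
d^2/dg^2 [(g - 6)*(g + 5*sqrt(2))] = 2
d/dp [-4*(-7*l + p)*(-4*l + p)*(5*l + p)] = 108*l^2 + 48*l*p - 12*p^2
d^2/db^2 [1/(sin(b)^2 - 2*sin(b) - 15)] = 2*(-2*sin(b)^4 + 3*sin(b)^3 - 29*sin(b)^2 + 9*sin(b) + 19)/((sin(b) - 5)^3*(sin(b) + 3)^3)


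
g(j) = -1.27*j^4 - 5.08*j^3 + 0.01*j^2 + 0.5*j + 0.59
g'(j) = -5.08*j^3 - 15.24*j^2 + 0.02*j + 0.5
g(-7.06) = -1369.98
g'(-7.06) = 1028.37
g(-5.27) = -237.84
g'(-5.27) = 320.66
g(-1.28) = 7.21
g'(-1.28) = -13.84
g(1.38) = -16.66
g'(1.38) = -41.85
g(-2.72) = 32.02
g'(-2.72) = -10.08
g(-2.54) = 29.77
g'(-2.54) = -14.63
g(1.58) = -26.55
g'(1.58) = -57.55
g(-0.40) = 0.68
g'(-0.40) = -1.62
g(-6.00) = -550.69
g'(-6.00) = 549.02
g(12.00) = -35104.93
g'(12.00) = -10972.06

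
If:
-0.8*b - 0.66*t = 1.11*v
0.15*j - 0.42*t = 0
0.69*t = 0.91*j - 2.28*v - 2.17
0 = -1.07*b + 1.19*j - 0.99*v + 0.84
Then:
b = 1.48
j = -0.22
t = -0.08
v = -1.02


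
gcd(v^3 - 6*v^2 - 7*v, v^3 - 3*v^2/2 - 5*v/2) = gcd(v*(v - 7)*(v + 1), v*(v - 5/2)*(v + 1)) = v^2 + v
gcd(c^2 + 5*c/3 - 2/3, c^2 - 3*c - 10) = c + 2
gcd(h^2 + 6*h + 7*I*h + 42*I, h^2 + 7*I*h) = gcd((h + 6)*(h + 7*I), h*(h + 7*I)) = h + 7*I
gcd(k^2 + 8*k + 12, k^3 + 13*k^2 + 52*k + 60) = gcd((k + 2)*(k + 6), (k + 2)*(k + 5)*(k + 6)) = k^2 + 8*k + 12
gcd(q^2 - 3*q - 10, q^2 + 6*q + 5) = 1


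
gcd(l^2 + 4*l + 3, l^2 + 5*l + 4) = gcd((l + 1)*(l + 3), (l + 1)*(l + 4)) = l + 1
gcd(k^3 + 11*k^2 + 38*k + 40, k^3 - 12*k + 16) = k + 4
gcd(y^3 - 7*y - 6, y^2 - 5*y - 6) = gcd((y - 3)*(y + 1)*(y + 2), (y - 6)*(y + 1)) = y + 1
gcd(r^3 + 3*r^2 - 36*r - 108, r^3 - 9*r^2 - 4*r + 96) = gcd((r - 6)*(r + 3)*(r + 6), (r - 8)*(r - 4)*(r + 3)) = r + 3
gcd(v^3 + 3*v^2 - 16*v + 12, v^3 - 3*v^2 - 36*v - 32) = 1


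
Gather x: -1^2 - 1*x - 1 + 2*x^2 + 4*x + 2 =2*x^2 + 3*x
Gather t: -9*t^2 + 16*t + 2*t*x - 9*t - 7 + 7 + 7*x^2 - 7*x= -9*t^2 + t*(2*x + 7) + 7*x^2 - 7*x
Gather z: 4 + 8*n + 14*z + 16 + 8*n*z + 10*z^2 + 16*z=8*n + 10*z^2 + z*(8*n + 30) + 20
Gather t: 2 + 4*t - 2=4*t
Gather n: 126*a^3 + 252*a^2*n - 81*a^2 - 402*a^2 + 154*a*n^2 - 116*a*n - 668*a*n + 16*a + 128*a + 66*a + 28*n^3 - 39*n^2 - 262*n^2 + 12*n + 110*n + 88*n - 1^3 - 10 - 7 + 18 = 126*a^3 - 483*a^2 + 210*a + 28*n^3 + n^2*(154*a - 301) + n*(252*a^2 - 784*a + 210)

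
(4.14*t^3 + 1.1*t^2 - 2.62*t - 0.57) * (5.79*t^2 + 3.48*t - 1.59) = 23.9706*t^5 + 20.7762*t^4 - 17.9244*t^3 - 14.1669*t^2 + 2.1822*t + 0.9063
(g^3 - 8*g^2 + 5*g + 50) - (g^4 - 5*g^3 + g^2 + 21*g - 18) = -g^4 + 6*g^3 - 9*g^2 - 16*g + 68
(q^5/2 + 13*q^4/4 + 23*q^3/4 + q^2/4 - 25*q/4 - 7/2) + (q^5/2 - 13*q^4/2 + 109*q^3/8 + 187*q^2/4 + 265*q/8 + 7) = q^5 - 13*q^4/4 + 155*q^3/8 + 47*q^2 + 215*q/8 + 7/2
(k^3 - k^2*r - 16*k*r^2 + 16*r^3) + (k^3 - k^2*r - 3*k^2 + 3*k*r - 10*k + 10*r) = 2*k^3 - 2*k^2*r - 3*k^2 - 16*k*r^2 + 3*k*r - 10*k + 16*r^3 + 10*r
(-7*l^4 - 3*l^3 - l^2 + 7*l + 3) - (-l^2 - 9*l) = -7*l^4 - 3*l^3 + 16*l + 3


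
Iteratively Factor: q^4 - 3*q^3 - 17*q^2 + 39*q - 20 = (q + 4)*(q^3 - 7*q^2 + 11*q - 5) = (q - 1)*(q + 4)*(q^2 - 6*q + 5) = (q - 5)*(q - 1)*(q + 4)*(q - 1)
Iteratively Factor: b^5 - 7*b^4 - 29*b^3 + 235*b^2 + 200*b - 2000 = (b - 5)*(b^4 - 2*b^3 - 39*b^2 + 40*b + 400) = (b - 5)^2*(b^3 + 3*b^2 - 24*b - 80) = (b - 5)^2*(b + 4)*(b^2 - b - 20) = (b - 5)^2*(b + 4)^2*(b - 5)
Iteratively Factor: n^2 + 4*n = (n + 4)*(n)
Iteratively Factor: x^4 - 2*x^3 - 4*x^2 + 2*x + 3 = (x - 1)*(x^3 - x^2 - 5*x - 3) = (x - 1)*(x + 1)*(x^2 - 2*x - 3) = (x - 3)*(x - 1)*(x + 1)*(x + 1)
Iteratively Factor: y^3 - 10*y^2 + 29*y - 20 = (y - 1)*(y^2 - 9*y + 20) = (y - 5)*(y - 1)*(y - 4)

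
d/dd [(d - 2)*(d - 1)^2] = (d - 1)*(3*d - 5)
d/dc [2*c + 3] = 2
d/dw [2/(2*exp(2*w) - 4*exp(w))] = 2*(1 - exp(w))*exp(-w)/(exp(w) - 2)^2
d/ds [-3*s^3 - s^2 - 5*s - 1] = -9*s^2 - 2*s - 5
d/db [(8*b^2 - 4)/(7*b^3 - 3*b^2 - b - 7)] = 4*(-14*b^4 + 19*b^2 - 34*b - 1)/(49*b^6 - 42*b^5 - 5*b^4 - 92*b^3 + 43*b^2 + 14*b + 49)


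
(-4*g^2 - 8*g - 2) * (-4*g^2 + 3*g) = 16*g^4 + 20*g^3 - 16*g^2 - 6*g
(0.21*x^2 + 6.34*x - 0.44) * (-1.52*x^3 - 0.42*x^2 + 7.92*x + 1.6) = -0.3192*x^5 - 9.725*x^4 - 0.3308*x^3 + 50.7336*x^2 + 6.6592*x - 0.704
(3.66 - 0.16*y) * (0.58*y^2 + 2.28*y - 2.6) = -0.0928*y^3 + 1.758*y^2 + 8.7608*y - 9.516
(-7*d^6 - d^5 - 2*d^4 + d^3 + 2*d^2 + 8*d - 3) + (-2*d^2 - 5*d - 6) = -7*d^6 - d^5 - 2*d^4 + d^3 + 3*d - 9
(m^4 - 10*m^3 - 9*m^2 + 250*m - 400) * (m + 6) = m^5 - 4*m^4 - 69*m^3 + 196*m^2 + 1100*m - 2400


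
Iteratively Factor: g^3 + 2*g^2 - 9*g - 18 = (g - 3)*(g^2 + 5*g + 6) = (g - 3)*(g + 3)*(g + 2)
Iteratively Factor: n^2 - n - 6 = (n + 2)*(n - 3)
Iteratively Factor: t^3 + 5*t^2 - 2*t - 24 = (t - 2)*(t^2 + 7*t + 12) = (t - 2)*(t + 3)*(t + 4)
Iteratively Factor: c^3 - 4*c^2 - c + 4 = (c - 4)*(c^2 - 1) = (c - 4)*(c - 1)*(c + 1)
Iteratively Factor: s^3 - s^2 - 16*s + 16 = (s - 1)*(s^2 - 16) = (s - 1)*(s + 4)*(s - 4)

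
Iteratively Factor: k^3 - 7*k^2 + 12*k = (k)*(k^2 - 7*k + 12) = k*(k - 4)*(k - 3)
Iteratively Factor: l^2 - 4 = (l + 2)*(l - 2)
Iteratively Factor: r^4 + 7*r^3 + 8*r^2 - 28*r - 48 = (r + 4)*(r^3 + 3*r^2 - 4*r - 12) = (r - 2)*(r + 4)*(r^2 + 5*r + 6) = (r - 2)*(r + 3)*(r + 4)*(r + 2)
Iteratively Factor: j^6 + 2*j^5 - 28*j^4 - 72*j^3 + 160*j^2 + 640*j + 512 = (j - 4)*(j^5 + 6*j^4 - 4*j^3 - 88*j^2 - 192*j - 128) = (j - 4)*(j + 2)*(j^4 + 4*j^3 - 12*j^2 - 64*j - 64) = (j - 4)*(j + 2)^2*(j^3 + 2*j^2 - 16*j - 32) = (j - 4)^2*(j + 2)^2*(j^2 + 6*j + 8) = (j - 4)^2*(j + 2)^3*(j + 4)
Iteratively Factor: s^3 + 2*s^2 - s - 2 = (s + 2)*(s^2 - 1) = (s - 1)*(s + 2)*(s + 1)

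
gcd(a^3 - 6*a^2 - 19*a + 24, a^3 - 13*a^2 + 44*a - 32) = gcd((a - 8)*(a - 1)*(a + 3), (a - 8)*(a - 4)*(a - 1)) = a^2 - 9*a + 8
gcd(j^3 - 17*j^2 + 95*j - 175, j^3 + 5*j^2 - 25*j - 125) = j - 5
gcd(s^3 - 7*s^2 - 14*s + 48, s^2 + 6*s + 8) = 1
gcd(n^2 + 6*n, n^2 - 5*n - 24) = 1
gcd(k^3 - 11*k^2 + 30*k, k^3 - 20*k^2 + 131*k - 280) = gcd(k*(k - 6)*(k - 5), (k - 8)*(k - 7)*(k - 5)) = k - 5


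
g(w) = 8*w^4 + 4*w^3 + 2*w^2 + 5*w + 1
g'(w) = 32*w^3 + 12*w^2 + 4*w + 5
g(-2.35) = 192.37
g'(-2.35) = -353.42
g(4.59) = 4003.82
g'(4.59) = 3370.66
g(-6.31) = 11726.70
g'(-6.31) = -7582.11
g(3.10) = 893.70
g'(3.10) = 1086.03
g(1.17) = 30.99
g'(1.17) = 77.36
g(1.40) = 53.63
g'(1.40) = 121.93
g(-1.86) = 68.63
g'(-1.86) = -166.84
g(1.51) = 68.47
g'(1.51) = 148.58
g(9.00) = 55612.00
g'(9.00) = 24341.00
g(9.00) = 55612.00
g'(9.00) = 24341.00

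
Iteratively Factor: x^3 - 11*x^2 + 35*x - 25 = (x - 5)*(x^2 - 6*x + 5) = (x - 5)^2*(x - 1)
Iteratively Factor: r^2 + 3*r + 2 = (r + 2)*(r + 1)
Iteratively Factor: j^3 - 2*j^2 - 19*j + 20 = (j + 4)*(j^2 - 6*j + 5) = (j - 1)*(j + 4)*(j - 5)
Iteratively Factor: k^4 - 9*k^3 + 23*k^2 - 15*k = (k - 5)*(k^3 - 4*k^2 + 3*k) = (k - 5)*(k - 1)*(k^2 - 3*k) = k*(k - 5)*(k - 1)*(k - 3)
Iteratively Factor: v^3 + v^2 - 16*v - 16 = (v + 1)*(v^2 - 16) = (v - 4)*(v + 1)*(v + 4)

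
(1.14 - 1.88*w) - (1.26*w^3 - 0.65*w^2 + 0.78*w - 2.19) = -1.26*w^3 + 0.65*w^2 - 2.66*w + 3.33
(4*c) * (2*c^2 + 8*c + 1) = 8*c^3 + 32*c^2 + 4*c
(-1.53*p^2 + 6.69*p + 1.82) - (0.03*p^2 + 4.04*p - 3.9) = -1.56*p^2 + 2.65*p + 5.72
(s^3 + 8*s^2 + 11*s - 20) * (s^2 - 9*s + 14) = s^5 - s^4 - 47*s^3 - 7*s^2 + 334*s - 280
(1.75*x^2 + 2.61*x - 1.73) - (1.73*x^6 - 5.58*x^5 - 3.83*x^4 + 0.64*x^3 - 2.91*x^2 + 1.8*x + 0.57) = -1.73*x^6 + 5.58*x^5 + 3.83*x^4 - 0.64*x^3 + 4.66*x^2 + 0.81*x - 2.3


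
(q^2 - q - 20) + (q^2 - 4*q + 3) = 2*q^2 - 5*q - 17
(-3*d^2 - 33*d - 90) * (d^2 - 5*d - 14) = -3*d^4 - 18*d^3 + 117*d^2 + 912*d + 1260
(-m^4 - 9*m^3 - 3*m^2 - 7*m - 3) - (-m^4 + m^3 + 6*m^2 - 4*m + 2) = -10*m^3 - 9*m^2 - 3*m - 5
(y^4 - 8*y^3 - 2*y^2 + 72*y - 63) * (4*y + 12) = 4*y^5 - 20*y^4 - 104*y^3 + 264*y^2 + 612*y - 756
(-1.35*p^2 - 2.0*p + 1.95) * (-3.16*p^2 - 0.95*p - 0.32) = 4.266*p^4 + 7.6025*p^3 - 3.83*p^2 - 1.2125*p - 0.624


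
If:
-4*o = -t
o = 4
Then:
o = 4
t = 16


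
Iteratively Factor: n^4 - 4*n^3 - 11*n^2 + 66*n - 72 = (n + 4)*(n^3 - 8*n^2 + 21*n - 18) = (n - 3)*(n + 4)*(n^2 - 5*n + 6) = (n - 3)^2*(n + 4)*(n - 2)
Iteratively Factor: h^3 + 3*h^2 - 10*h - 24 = (h + 4)*(h^2 - h - 6) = (h + 2)*(h + 4)*(h - 3)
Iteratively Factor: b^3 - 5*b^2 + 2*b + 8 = (b - 2)*(b^2 - 3*b - 4) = (b - 4)*(b - 2)*(b + 1)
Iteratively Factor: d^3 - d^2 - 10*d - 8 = (d + 1)*(d^2 - 2*d - 8) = (d + 1)*(d + 2)*(d - 4)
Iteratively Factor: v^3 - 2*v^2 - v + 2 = (v - 1)*(v^2 - v - 2) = (v - 1)*(v + 1)*(v - 2)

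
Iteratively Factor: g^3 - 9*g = (g - 3)*(g^2 + 3*g) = g*(g - 3)*(g + 3)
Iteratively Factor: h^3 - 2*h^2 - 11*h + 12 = (h + 3)*(h^2 - 5*h + 4) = (h - 4)*(h + 3)*(h - 1)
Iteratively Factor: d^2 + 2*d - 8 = (d - 2)*(d + 4)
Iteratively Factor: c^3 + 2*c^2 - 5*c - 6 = (c - 2)*(c^2 + 4*c + 3) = (c - 2)*(c + 3)*(c + 1)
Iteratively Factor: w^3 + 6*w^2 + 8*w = (w + 2)*(w^2 + 4*w) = w*(w + 2)*(w + 4)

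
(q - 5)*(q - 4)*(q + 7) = q^3 - 2*q^2 - 43*q + 140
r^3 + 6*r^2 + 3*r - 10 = (r - 1)*(r + 2)*(r + 5)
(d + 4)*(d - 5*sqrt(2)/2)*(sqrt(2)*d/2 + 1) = sqrt(2)*d^3/2 - 3*d^2/2 + 2*sqrt(2)*d^2 - 6*d - 5*sqrt(2)*d/2 - 10*sqrt(2)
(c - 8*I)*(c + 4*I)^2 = c^3 + 48*c + 128*I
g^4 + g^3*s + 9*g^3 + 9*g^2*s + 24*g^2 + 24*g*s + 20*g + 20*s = (g + 2)^2*(g + 5)*(g + s)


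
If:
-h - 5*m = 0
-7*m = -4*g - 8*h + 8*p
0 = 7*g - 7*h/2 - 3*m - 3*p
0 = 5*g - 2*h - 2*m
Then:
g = 0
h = 0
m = 0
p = 0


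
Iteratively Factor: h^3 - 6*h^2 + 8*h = (h)*(h^2 - 6*h + 8) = h*(h - 2)*(h - 4)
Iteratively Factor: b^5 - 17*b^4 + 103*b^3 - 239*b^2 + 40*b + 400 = (b - 4)*(b^4 - 13*b^3 + 51*b^2 - 35*b - 100) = (b - 4)*(b + 1)*(b^3 - 14*b^2 + 65*b - 100) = (b - 4)^2*(b + 1)*(b^2 - 10*b + 25) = (b - 5)*(b - 4)^2*(b + 1)*(b - 5)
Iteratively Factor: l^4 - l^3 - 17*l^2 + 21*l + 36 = (l - 3)*(l^3 + 2*l^2 - 11*l - 12) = (l - 3)^2*(l^2 + 5*l + 4) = (l - 3)^2*(l + 4)*(l + 1)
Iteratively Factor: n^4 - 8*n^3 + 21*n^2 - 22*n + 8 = (n - 2)*(n^3 - 6*n^2 + 9*n - 4) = (n - 2)*(n - 1)*(n^2 - 5*n + 4) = (n - 2)*(n - 1)^2*(n - 4)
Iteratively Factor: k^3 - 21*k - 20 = (k + 4)*(k^2 - 4*k - 5) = (k - 5)*(k + 4)*(k + 1)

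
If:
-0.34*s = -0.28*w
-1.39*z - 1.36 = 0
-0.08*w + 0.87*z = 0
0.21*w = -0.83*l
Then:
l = 2.69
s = -8.76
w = -10.64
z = -0.98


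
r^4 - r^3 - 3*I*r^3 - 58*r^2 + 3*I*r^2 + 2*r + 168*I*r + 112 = (r - 8)*(r + 7)*(r - 2*I)*(r - I)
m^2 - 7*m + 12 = (m - 4)*(m - 3)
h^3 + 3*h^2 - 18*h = h*(h - 3)*(h + 6)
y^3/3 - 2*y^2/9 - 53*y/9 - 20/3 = (y/3 + 1)*(y - 5)*(y + 4/3)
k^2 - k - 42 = (k - 7)*(k + 6)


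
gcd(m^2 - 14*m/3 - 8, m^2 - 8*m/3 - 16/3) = m + 4/3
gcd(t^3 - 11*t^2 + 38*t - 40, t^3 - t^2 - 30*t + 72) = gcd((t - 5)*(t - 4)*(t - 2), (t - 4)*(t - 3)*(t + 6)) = t - 4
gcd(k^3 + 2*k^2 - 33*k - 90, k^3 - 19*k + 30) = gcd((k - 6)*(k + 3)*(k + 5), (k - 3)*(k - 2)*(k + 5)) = k + 5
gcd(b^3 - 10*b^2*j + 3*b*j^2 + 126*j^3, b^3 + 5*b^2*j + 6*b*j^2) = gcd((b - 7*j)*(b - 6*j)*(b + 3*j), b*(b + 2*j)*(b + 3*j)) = b + 3*j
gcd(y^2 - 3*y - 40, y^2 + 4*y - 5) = y + 5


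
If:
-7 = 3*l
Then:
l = -7/3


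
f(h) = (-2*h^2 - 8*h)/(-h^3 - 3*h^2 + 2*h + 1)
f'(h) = (-4*h - 8)/(-h^3 - 3*h^2 + 2*h + 1) + (-2*h^2 - 8*h)*(3*h^2 + 6*h - 2)/(-h^3 - 3*h^2 + 2*h + 1)^2 = 2*(-h*(h + 4)*(3*h^2 + 6*h - 2) + 2*(h + 2)*(h^3 + 3*h^2 - 2*h - 1))/(h^3 + 3*h^2 - 2*h - 1)^2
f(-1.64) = -1.30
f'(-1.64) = -0.59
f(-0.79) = -2.59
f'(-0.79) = -3.96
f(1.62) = 2.31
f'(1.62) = -2.73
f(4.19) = 0.59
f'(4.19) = -0.17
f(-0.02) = 0.17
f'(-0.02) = -8.63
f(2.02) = 1.57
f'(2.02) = -1.24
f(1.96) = 1.65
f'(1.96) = -1.37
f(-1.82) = -1.21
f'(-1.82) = -0.44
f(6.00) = 0.39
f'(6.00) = -0.07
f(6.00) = 0.39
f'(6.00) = -0.07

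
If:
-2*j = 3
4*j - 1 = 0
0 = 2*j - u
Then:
No Solution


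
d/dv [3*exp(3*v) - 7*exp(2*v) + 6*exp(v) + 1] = (9*exp(2*v) - 14*exp(v) + 6)*exp(v)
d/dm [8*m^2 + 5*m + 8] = 16*m + 5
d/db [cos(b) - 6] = -sin(b)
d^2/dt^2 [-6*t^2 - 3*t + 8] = -12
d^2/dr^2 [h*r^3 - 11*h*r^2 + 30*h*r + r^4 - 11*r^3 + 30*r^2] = 6*h*r - 22*h + 12*r^2 - 66*r + 60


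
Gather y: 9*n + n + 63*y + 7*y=10*n + 70*y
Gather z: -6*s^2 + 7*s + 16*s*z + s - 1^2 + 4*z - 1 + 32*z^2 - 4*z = -6*s^2 + 16*s*z + 8*s + 32*z^2 - 2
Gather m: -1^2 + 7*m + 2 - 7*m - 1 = 0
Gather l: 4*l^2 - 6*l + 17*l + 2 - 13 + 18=4*l^2 + 11*l + 7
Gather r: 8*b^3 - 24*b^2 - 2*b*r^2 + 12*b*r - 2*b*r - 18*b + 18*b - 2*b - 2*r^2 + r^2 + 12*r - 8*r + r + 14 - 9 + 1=8*b^3 - 24*b^2 - 2*b + r^2*(-2*b - 1) + r*(10*b + 5) + 6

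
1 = 1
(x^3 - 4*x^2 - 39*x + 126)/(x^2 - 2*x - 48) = (x^2 - 10*x + 21)/(x - 8)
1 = 1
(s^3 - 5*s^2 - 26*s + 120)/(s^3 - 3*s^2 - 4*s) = (s^2 - s - 30)/(s*(s + 1))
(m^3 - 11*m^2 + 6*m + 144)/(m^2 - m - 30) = (m^2 - 5*m - 24)/(m + 5)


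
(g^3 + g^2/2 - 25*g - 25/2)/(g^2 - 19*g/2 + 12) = (2*g^3 + g^2 - 50*g - 25)/(2*g^2 - 19*g + 24)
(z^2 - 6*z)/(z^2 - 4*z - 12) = z/(z + 2)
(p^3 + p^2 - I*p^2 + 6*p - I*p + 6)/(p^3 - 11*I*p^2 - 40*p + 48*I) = (p^2 + p*(1 + 2*I) + 2*I)/(p^2 - 8*I*p - 16)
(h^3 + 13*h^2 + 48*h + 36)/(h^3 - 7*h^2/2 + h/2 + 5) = 2*(h^2 + 12*h + 36)/(2*h^2 - 9*h + 10)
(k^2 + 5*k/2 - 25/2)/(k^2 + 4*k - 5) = (k - 5/2)/(k - 1)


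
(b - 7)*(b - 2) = b^2 - 9*b + 14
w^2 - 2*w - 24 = (w - 6)*(w + 4)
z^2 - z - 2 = (z - 2)*(z + 1)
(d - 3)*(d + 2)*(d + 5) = d^3 + 4*d^2 - 11*d - 30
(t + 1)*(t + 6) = t^2 + 7*t + 6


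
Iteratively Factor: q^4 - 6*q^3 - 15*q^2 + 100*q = (q)*(q^3 - 6*q^2 - 15*q + 100) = q*(q + 4)*(q^2 - 10*q + 25) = q*(q - 5)*(q + 4)*(q - 5)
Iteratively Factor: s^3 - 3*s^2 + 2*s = (s - 1)*(s^2 - 2*s) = s*(s - 1)*(s - 2)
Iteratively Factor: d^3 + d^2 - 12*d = (d + 4)*(d^2 - 3*d) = d*(d + 4)*(d - 3)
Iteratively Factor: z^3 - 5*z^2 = (z - 5)*(z^2) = z*(z - 5)*(z)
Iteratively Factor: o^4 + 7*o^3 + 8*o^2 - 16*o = (o - 1)*(o^3 + 8*o^2 + 16*o) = (o - 1)*(o + 4)*(o^2 + 4*o) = o*(o - 1)*(o + 4)*(o + 4)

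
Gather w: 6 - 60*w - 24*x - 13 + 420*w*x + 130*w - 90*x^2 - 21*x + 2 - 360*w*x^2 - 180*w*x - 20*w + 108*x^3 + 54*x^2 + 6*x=w*(-360*x^2 + 240*x + 50) + 108*x^3 - 36*x^2 - 39*x - 5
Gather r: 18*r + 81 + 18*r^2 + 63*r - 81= 18*r^2 + 81*r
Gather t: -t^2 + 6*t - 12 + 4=-t^2 + 6*t - 8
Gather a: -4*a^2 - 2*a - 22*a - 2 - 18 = -4*a^2 - 24*a - 20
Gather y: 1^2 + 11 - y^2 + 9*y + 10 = -y^2 + 9*y + 22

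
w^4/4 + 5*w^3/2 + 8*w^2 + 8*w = w*(w/4 + 1)*(w + 2)*(w + 4)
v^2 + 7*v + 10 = (v + 2)*(v + 5)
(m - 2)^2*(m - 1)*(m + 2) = m^4 - 3*m^3 - 2*m^2 + 12*m - 8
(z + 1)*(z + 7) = z^2 + 8*z + 7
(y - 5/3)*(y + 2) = y^2 + y/3 - 10/3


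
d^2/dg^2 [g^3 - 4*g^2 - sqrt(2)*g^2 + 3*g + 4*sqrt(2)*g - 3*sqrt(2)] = 6*g - 8 - 2*sqrt(2)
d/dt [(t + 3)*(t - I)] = 2*t + 3 - I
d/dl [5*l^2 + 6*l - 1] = 10*l + 6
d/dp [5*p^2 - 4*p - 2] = 10*p - 4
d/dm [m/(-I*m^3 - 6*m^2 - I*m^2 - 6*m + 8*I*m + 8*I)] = (-2*I*m^3 + m^2*(-6 - I) - 8*I)/(m^6 + m^5*(2 - 12*I) + m^4*(-51 - 24*I) + m^3*(-104 + 84*I) + m^2*(12 + 192*I) + m*(128 + 96*I) + 64)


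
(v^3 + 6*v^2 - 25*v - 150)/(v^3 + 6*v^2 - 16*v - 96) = (v^2 - 25)/(v^2 - 16)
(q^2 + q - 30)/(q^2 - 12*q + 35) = (q + 6)/(q - 7)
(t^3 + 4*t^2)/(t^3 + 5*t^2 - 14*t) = t*(t + 4)/(t^2 + 5*t - 14)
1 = 1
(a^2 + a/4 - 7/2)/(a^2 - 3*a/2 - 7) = (4*a - 7)/(2*(2*a - 7))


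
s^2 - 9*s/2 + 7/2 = (s - 7/2)*(s - 1)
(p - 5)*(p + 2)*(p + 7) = p^3 + 4*p^2 - 31*p - 70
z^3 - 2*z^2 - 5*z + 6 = (z - 3)*(z - 1)*(z + 2)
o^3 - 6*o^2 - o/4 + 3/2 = (o - 6)*(o - 1/2)*(o + 1/2)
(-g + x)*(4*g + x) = -4*g^2 + 3*g*x + x^2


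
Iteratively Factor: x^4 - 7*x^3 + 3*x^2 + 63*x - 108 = (x - 3)*(x^3 - 4*x^2 - 9*x + 36) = (x - 3)*(x + 3)*(x^2 - 7*x + 12) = (x - 3)^2*(x + 3)*(x - 4)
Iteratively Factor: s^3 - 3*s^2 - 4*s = (s - 4)*(s^2 + s) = s*(s - 4)*(s + 1)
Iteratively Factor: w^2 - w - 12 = (w + 3)*(w - 4)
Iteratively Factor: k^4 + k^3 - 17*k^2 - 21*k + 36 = (k - 1)*(k^3 + 2*k^2 - 15*k - 36) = (k - 1)*(k + 3)*(k^2 - k - 12) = (k - 1)*(k + 3)^2*(k - 4)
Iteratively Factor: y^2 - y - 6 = (y - 3)*(y + 2)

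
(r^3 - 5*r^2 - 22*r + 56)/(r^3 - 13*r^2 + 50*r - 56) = (r + 4)/(r - 4)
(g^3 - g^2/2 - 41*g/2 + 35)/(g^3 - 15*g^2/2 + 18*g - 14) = (g + 5)/(g - 2)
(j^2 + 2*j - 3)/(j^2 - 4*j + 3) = (j + 3)/(j - 3)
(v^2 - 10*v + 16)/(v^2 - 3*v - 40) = (v - 2)/(v + 5)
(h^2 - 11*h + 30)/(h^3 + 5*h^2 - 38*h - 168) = (h - 5)/(h^2 + 11*h + 28)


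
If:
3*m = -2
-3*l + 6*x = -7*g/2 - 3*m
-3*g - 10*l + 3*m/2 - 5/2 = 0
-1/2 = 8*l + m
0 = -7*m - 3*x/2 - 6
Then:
No Solution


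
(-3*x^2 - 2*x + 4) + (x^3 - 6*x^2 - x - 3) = x^3 - 9*x^2 - 3*x + 1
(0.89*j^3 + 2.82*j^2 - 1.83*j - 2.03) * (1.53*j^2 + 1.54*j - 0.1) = 1.3617*j^5 + 5.6852*j^4 + 1.4539*j^3 - 6.2061*j^2 - 2.9432*j + 0.203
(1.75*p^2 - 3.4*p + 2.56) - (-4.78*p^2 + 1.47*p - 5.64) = 6.53*p^2 - 4.87*p + 8.2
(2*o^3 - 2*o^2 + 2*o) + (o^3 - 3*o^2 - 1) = 3*o^3 - 5*o^2 + 2*o - 1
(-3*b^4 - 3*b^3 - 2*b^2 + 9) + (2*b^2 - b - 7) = -3*b^4 - 3*b^3 - b + 2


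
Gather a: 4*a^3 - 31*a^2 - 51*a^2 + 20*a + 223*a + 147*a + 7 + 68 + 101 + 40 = 4*a^3 - 82*a^2 + 390*a + 216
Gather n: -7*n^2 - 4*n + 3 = -7*n^2 - 4*n + 3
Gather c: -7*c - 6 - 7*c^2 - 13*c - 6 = -7*c^2 - 20*c - 12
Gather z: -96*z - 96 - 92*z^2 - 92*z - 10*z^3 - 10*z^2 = -10*z^3 - 102*z^2 - 188*z - 96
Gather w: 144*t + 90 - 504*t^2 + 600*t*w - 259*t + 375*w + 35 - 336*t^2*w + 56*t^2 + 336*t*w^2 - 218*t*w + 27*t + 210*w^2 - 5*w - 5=-448*t^2 - 88*t + w^2*(336*t + 210) + w*(-336*t^2 + 382*t + 370) + 120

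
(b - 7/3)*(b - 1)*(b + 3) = b^3 - b^2/3 - 23*b/3 + 7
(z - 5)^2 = z^2 - 10*z + 25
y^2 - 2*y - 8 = (y - 4)*(y + 2)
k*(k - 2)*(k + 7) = k^3 + 5*k^2 - 14*k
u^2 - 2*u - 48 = (u - 8)*(u + 6)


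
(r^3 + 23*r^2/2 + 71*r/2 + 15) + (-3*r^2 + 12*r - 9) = r^3 + 17*r^2/2 + 95*r/2 + 6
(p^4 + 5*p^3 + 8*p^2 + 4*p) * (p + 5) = p^5 + 10*p^4 + 33*p^3 + 44*p^2 + 20*p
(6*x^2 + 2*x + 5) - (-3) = 6*x^2 + 2*x + 8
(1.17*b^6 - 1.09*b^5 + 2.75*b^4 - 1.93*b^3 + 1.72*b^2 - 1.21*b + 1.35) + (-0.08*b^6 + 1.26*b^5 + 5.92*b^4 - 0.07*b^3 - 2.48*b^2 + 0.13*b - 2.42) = 1.09*b^6 + 0.17*b^5 + 8.67*b^4 - 2.0*b^3 - 0.76*b^2 - 1.08*b - 1.07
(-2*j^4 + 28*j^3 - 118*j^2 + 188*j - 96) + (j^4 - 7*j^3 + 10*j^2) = -j^4 + 21*j^3 - 108*j^2 + 188*j - 96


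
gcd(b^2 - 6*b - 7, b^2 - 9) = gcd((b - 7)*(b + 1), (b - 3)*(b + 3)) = 1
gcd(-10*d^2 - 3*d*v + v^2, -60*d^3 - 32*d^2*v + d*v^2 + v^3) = 2*d + v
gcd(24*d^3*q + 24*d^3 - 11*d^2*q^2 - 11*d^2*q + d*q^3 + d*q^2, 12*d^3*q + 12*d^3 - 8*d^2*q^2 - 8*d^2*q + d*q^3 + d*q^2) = d*q + d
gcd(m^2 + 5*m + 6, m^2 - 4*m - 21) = m + 3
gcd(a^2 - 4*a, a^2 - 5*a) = a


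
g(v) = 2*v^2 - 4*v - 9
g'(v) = 4*v - 4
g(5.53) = 30.04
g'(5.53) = 18.12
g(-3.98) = 38.60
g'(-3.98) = -19.92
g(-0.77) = -4.73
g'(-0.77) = -7.08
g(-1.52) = 1.70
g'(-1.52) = -10.08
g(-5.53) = 74.28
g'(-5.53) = -26.12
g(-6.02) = 87.56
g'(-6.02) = -28.08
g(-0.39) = -7.14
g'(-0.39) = -5.56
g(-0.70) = -5.22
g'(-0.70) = -6.80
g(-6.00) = 87.00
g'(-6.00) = -28.00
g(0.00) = -9.00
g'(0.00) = -4.00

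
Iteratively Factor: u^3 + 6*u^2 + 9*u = (u + 3)*(u^2 + 3*u) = u*(u + 3)*(u + 3)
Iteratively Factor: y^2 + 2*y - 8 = (y - 2)*(y + 4)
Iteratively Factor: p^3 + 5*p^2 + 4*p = (p + 4)*(p^2 + p) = p*(p + 4)*(p + 1)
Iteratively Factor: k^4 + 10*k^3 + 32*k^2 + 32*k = (k + 2)*(k^3 + 8*k^2 + 16*k) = (k + 2)*(k + 4)*(k^2 + 4*k) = (k + 2)*(k + 4)^2*(k)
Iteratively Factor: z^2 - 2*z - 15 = (z - 5)*(z + 3)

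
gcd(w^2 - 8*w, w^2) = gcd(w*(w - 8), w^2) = w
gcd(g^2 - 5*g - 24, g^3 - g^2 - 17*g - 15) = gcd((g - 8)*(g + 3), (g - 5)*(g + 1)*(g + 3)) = g + 3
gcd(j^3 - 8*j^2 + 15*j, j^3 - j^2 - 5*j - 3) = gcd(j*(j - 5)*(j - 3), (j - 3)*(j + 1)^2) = j - 3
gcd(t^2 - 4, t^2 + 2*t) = t + 2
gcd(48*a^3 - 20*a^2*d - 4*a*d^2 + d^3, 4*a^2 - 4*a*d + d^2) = 2*a - d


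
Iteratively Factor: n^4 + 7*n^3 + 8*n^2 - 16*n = (n + 4)*(n^3 + 3*n^2 - 4*n) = (n - 1)*(n + 4)*(n^2 + 4*n) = (n - 1)*(n + 4)^2*(n)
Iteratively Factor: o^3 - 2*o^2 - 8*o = (o)*(o^2 - 2*o - 8) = o*(o + 2)*(o - 4)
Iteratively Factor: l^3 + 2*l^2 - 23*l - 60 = (l + 3)*(l^2 - l - 20) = (l + 3)*(l + 4)*(l - 5)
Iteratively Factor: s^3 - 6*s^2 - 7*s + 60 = (s - 5)*(s^2 - s - 12) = (s - 5)*(s - 4)*(s + 3)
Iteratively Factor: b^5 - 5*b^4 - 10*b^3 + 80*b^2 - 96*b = (b)*(b^4 - 5*b^3 - 10*b^2 + 80*b - 96) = b*(b - 3)*(b^3 - 2*b^2 - 16*b + 32) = b*(b - 4)*(b - 3)*(b^2 + 2*b - 8) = b*(b - 4)*(b - 3)*(b + 4)*(b - 2)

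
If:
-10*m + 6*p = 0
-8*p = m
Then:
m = 0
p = 0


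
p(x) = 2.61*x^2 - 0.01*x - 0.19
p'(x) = 5.22*x - 0.01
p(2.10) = 11.30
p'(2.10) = 10.95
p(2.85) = 20.98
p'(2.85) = 14.87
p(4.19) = 45.59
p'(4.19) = 21.86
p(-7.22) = 135.94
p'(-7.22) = -37.70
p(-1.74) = 7.73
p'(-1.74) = -9.09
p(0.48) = 0.41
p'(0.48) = 2.50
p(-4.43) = 51.08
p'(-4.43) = -23.13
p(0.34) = 0.11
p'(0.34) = 1.76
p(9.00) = 211.13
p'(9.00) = 46.97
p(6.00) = 93.71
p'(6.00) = 31.31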